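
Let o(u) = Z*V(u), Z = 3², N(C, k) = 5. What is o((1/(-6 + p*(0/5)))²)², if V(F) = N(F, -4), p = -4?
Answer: 2025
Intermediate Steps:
V(F) = 5
Z = 9
o(u) = 45 (o(u) = 9*5 = 45)
o((1/(-6 + p*(0/5)))²)² = 45² = 2025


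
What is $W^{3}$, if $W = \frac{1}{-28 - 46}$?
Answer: $- \frac{1}{405224} \approx -2.4678 \cdot 10^{-6}$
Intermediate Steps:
$W = - \frac{1}{74}$ ($W = \frac{1}{-74} = - \frac{1}{74} \approx -0.013514$)
$W^{3} = \left(- \frac{1}{74}\right)^{3} = - \frac{1}{405224}$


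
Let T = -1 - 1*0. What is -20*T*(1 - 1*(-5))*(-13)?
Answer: -1560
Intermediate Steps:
T = -1 (T = -1 + 0 = -1)
-20*T*(1 - 1*(-5))*(-13) = -(-20)*(1 - 1*(-5))*(-13) = -(-20)*(1 + 5)*(-13) = -(-20)*6*(-13) = -20*(-6)*(-13) = 120*(-13) = -1560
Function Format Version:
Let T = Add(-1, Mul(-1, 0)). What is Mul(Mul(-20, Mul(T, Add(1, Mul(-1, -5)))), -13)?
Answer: -1560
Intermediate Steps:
T = -1 (T = Add(-1, 0) = -1)
Mul(Mul(-20, Mul(T, Add(1, Mul(-1, -5)))), -13) = Mul(Mul(-20, Mul(-1, Add(1, Mul(-1, -5)))), -13) = Mul(Mul(-20, Mul(-1, Add(1, 5))), -13) = Mul(Mul(-20, Mul(-1, 6)), -13) = Mul(Mul(-20, -6), -13) = Mul(120, -13) = -1560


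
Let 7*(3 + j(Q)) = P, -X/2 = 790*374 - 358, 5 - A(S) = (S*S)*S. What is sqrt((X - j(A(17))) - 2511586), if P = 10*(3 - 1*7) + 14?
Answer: I*sqrt(151987381)/7 ≈ 1761.2*I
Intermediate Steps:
A(S) = 5 - S**3 (A(S) = 5 - S*S*S = 5 - S**2*S = 5 - S**3)
X = -590204 (X = -2*(790*374 - 358) = -2*(295460 - 358) = -2*295102 = -590204)
P = -26 (P = 10*(3 - 7) + 14 = 10*(-4) + 14 = -40 + 14 = -26)
j(Q) = -47/7 (j(Q) = -3 + (1/7)*(-26) = -3 - 26/7 = -47/7)
sqrt((X - j(A(17))) - 2511586) = sqrt((-590204 - 1*(-47/7)) - 2511586) = sqrt((-590204 + 47/7) - 2511586) = sqrt(-4131381/7 - 2511586) = sqrt(-21712483/7) = I*sqrt(151987381)/7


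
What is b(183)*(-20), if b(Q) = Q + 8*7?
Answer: -4780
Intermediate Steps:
b(Q) = 56 + Q (b(Q) = Q + 56 = 56 + Q)
b(183)*(-20) = (56 + 183)*(-20) = 239*(-20) = -4780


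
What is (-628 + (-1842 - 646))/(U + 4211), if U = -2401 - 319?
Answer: -3116/1491 ≈ -2.0899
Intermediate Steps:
U = -2720
(-628 + (-1842 - 646))/(U + 4211) = (-628 + (-1842 - 646))/(-2720 + 4211) = (-628 - 2488)/1491 = -3116*1/1491 = -3116/1491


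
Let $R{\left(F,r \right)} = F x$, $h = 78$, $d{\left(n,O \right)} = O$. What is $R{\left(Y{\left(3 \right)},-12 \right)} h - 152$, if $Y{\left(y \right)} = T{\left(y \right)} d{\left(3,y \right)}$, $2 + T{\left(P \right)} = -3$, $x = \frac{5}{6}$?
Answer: $-1127$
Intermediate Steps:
$x = \frac{5}{6}$ ($x = 5 \cdot \frac{1}{6} = \frac{5}{6} \approx 0.83333$)
$T{\left(P \right)} = -5$ ($T{\left(P \right)} = -2 - 3 = -5$)
$Y{\left(y \right)} = - 5 y$
$R{\left(F,r \right)} = \frac{5 F}{6}$ ($R{\left(F,r \right)} = F \frac{5}{6} = \frac{5 F}{6}$)
$R{\left(Y{\left(3 \right)},-12 \right)} h - 152 = \frac{5 \left(\left(-5\right) 3\right)}{6} \cdot 78 - 152 = \frac{5}{6} \left(-15\right) 78 - 152 = \left(- \frac{25}{2}\right) 78 - 152 = -975 - 152 = -1127$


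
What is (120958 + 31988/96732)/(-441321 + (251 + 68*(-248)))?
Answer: -2925135311/11074217922 ≈ -0.26414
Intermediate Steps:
(120958 + 31988/96732)/(-441321 + (251 + 68*(-248))) = (120958 + 31988*(1/96732))/(-441321 + (251 - 16864)) = (120958 + 7997/24183)/(-441321 - 16613) = (2925135311/24183)/(-457934) = (2925135311/24183)*(-1/457934) = -2925135311/11074217922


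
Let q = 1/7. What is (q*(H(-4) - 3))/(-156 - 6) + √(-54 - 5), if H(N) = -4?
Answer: 1/162 + I*√59 ≈ 0.0061728 + 7.6811*I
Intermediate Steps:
q = ⅐ ≈ 0.14286
(q*(H(-4) - 3))/(-156 - 6) + √(-54 - 5) = ((-4 - 3)/7)/(-156 - 6) + √(-54 - 5) = ((⅐)*(-7))/(-162) + √(-59) = -1*(-1/162) + I*√59 = 1/162 + I*√59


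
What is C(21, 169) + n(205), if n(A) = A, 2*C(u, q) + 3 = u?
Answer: 214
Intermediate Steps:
C(u, q) = -3/2 + u/2
C(21, 169) + n(205) = (-3/2 + (½)*21) + 205 = (-3/2 + 21/2) + 205 = 9 + 205 = 214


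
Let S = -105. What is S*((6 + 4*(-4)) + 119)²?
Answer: -1247505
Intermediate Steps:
S*((6 + 4*(-4)) + 119)² = -105*((6 + 4*(-4)) + 119)² = -105*((6 - 16) + 119)² = -105*(-10 + 119)² = -105*109² = -105*11881 = -1247505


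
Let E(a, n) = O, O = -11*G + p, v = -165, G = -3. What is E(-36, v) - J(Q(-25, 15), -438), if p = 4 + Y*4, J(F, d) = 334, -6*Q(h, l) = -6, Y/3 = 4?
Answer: -249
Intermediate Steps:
Y = 12 (Y = 3*4 = 12)
Q(h, l) = 1 (Q(h, l) = -⅙*(-6) = 1)
p = 52 (p = 4 + 12*4 = 4 + 48 = 52)
O = 85 (O = -11*(-3) + 52 = 33 + 52 = 85)
E(a, n) = 85
E(-36, v) - J(Q(-25, 15), -438) = 85 - 1*334 = 85 - 334 = -249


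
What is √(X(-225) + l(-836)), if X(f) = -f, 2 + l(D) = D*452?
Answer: 3*I*√41961 ≈ 614.53*I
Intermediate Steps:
l(D) = -2 + 452*D (l(D) = -2 + D*452 = -2 + 452*D)
√(X(-225) + l(-836)) = √(-1*(-225) + (-2 + 452*(-836))) = √(225 + (-2 - 377872)) = √(225 - 377874) = √(-377649) = 3*I*√41961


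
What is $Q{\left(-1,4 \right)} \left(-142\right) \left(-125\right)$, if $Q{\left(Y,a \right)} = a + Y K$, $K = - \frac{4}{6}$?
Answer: $\frac{248500}{3} \approx 82833.0$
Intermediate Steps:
$K = - \frac{2}{3}$ ($K = \left(-4\right) \frac{1}{6} = - \frac{2}{3} \approx -0.66667$)
$Q{\left(Y,a \right)} = a - \frac{2 Y}{3}$ ($Q{\left(Y,a \right)} = a + Y \left(- \frac{2}{3}\right) = a - \frac{2 Y}{3}$)
$Q{\left(-1,4 \right)} \left(-142\right) \left(-125\right) = \left(4 - - \frac{2}{3}\right) \left(-142\right) \left(-125\right) = \left(4 + \frac{2}{3}\right) \left(-142\right) \left(-125\right) = \frac{14}{3} \left(-142\right) \left(-125\right) = \left(- \frac{1988}{3}\right) \left(-125\right) = \frac{248500}{3}$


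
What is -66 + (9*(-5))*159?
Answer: -7221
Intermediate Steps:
-66 + (9*(-5))*159 = -66 - 45*159 = -66 - 7155 = -7221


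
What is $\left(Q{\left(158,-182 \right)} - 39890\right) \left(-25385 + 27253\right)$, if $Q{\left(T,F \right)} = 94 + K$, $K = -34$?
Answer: $-74402440$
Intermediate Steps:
$Q{\left(T,F \right)} = 60$ ($Q{\left(T,F \right)} = 94 - 34 = 60$)
$\left(Q{\left(158,-182 \right)} - 39890\right) \left(-25385 + 27253\right) = \left(60 - 39890\right) \left(-25385 + 27253\right) = \left(60 - 39890\right) 1868 = \left(-39830\right) 1868 = -74402440$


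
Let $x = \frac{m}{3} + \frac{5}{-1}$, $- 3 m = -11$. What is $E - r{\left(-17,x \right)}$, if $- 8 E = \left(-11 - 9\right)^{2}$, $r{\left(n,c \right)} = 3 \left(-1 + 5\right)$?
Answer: $-62$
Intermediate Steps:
$m = \frac{11}{3}$ ($m = \left(- \frac{1}{3}\right) \left(-11\right) = \frac{11}{3} \approx 3.6667$)
$x = - \frac{34}{9}$ ($x = \frac{11}{3 \cdot 3} + \frac{5}{-1} = \frac{11}{3} \cdot \frac{1}{3} + 5 \left(-1\right) = \frac{11}{9} - 5 = - \frac{34}{9} \approx -3.7778$)
$r{\left(n,c \right)} = 12$ ($r{\left(n,c \right)} = 3 \cdot 4 = 12$)
$E = -50$ ($E = - \frac{\left(-11 - 9\right)^{2}}{8} = - \frac{\left(-20\right)^{2}}{8} = \left(- \frac{1}{8}\right) 400 = -50$)
$E - r{\left(-17,x \right)} = -50 - 12 = -62$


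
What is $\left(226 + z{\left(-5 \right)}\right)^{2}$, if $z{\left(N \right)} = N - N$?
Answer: $51076$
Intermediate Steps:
$z{\left(N \right)} = 0$
$\left(226 + z{\left(-5 \right)}\right)^{2} = \left(226 + 0\right)^{2} = 226^{2} = 51076$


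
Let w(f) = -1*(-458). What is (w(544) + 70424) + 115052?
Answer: 185934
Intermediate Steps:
w(f) = 458
(w(544) + 70424) + 115052 = (458 + 70424) + 115052 = 70882 + 115052 = 185934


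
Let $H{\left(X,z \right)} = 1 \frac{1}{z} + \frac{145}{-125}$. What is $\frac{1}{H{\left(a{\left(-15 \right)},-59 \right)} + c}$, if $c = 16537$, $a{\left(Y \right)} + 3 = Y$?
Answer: $\frac{1475}{24390339} \approx 6.0475 \cdot 10^{-5}$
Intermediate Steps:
$a{\left(Y \right)} = -3 + Y$
$H{\left(X,z \right)} = - \frac{29}{25} + \frac{1}{z}$ ($H{\left(X,z \right)} = \frac{1}{z} + 145 \left(- \frac{1}{125}\right) = \frac{1}{z} - \frac{29}{25} = - \frac{29}{25} + \frac{1}{z}$)
$\frac{1}{H{\left(a{\left(-15 \right)},-59 \right)} + c} = \frac{1}{\left(- \frac{29}{25} + \frac{1}{-59}\right) + 16537} = \frac{1}{\left(- \frac{29}{25} - \frac{1}{59}\right) + 16537} = \frac{1}{- \frac{1736}{1475} + 16537} = \frac{1}{\frac{24390339}{1475}} = \frac{1475}{24390339}$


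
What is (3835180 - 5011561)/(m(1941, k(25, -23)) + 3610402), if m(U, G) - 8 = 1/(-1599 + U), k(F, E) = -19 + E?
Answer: -17492274/53685227 ≈ -0.32583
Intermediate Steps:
m(U, G) = 8 + 1/(-1599 + U)
(3835180 - 5011561)/(m(1941, k(25, -23)) + 3610402) = (3835180 - 5011561)/((-12791 + 8*1941)/(-1599 + 1941) + 3610402) = -1176381/((-12791 + 15528)/342 + 3610402) = -1176381/((1/342)*2737 + 3610402) = -1176381/(2737/342 + 3610402) = -1176381/1234760221/342 = -1176381*342/1234760221 = -17492274/53685227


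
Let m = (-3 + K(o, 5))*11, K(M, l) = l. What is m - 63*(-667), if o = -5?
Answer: 42043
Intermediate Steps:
m = 22 (m = (-3 + 5)*11 = 2*11 = 22)
m - 63*(-667) = 22 - 63*(-667) = 22 + 42021 = 42043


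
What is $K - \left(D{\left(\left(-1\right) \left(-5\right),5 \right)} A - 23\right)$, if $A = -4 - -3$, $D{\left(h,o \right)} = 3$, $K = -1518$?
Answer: $-1492$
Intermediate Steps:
$A = -1$ ($A = -4 + 3 = -1$)
$K - \left(D{\left(\left(-1\right) \left(-5\right),5 \right)} A - 23\right) = -1518 - \left(3 \left(-1\right) - 23\right) = -1518 - \left(-3 - 23\right) = -1518 - -26 = -1518 + 26 = -1492$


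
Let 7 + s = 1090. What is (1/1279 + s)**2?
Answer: 1918662684964/1635841 ≈ 1.1729e+6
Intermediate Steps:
s = 1083 (s = -7 + 1090 = 1083)
(1/1279 + s)**2 = (1/1279 + 1083)**2 = (1385158/1279)**2 = 1918662684964/1635841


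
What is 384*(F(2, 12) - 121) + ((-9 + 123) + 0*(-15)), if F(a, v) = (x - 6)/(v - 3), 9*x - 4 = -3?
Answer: -1258234/27 ≈ -46601.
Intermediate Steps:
x = 1/9 (x = 4/9 + (1/9)*(-3) = 4/9 - 1/3 = 1/9 ≈ 0.11111)
F(a, v) = -53/(9*(-3 + v)) (F(a, v) = (1/9 - 6)/(v - 3) = -53/(9*(-3 + v)))
384*(F(2, 12) - 121) + ((-9 + 123) + 0*(-15)) = 384*(-53/(-27 + 9*12) - 121) + ((-9 + 123) + 0*(-15)) = 384*(-53/(-27 + 108) - 121) + (114 + 0) = 384*(-53/81 - 121) + 114 = 384*(-9854/81) + 114 = -1261312/27 + 114 = -1258234/27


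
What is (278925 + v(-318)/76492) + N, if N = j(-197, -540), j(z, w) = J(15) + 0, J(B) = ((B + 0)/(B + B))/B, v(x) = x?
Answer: 80008249994/286845 ≈ 2.7893e+5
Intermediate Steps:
J(B) = 1/(2*B) (J(B) = (B/((2*B)))/B = (B*(1/(2*B)))/B = 1/(2*B))
j(z, w) = 1/30 (j(z, w) = (1/2)/15 + 0 = (1/2)*(1/15) + 0 = 1/30 + 0 = 1/30)
N = 1/30 ≈ 0.033333
(278925 + v(-318)/76492) + N = (278925 - 318/76492) + 1/30 = (278925 - 318*1/76492) + 1/30 = (278925 - 159/38246) + 1/30 = 10667765391/38246 + 1/30 = 80008249994/286845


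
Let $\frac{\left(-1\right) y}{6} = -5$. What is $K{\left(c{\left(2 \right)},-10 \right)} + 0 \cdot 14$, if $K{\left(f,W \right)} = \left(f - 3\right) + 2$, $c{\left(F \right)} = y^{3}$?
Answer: $26999$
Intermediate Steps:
$y = 30$ ($y = \left(-6\right) \left(-5\right) = 30$)
$c{\left(F \right)} = 27000$ ($c{\left(F \right)} = 30^{3} = 27000$)
$K{\left(f,W \right)} = -1 + f$ ($K{\left(f,W \right)} = \left(-3 + f\right) + 2 = -1 + f$)
$K{\left(c{\left(2 \right)},-10 \right)} + 0 \cdot 14 = \left(-1 + 27000\right) + 0 \cdot 14 = 26999 + 0 = 26999$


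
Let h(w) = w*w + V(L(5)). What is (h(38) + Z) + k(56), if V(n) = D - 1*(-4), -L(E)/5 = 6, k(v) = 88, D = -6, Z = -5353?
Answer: -3823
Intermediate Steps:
L(E) = -30 (L(E) = -5*6 = -30)
V(n) = -2 (V(n) = -6 - 1*(-4) = -6 + 4 = -2)
h(w) = -2 + w² (h(w) = w*w - 2 = w² - 2 = -2 + w²)
(h(38) + Z) + k(56) = ((-2 + 38²) - 5353) + 88 = ((-2 + 1444) - 5353) + 88 = (1442 - 5353) + 88 = -3911 + 88 = -3823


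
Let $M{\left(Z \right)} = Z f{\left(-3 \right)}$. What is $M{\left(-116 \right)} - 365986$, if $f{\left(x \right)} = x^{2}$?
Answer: $-367030$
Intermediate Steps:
$M{\left(Z \right)} = 9 Z$ ($M{\left(Z \right)} = Z \left(-3\right)^{2} = Z 9 = 9 Z$)
$M{\left(-116 \right)} - 365986 = 9 \left(-116\right) - 365986 = -1044 - 365986 = -367030$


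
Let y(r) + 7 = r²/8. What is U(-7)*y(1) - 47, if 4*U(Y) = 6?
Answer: -917/16 ≈ -57.313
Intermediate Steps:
U(Y) = 3/2 (U(Y) = (¼)*6 = 3/2)
y(r) = -7 + r²/8
U(-7)*y(1) - 47 = 3*(-7 + (⅛)*1²)/2 - 47 = 3*(-7 + (⅛)*1)/2 - 47 = 3*(-7 + ⅛)/2 - 47 = (3/2)*(-55/8) - 47 = -165/16 - 47 = -917/16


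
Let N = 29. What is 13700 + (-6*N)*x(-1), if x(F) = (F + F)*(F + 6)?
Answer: 15440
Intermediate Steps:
x(F) = 2*F*(6 + F) (x(F) = (2*F)*(6 + F) = 2*F*(6 + F))
13700 + (-6*N)*x(-1) = 13700 + (-6*29)*(2*(-1)*(6 - 1)) = 13700 - 348*(-1)*5 = 13700 - 174*(-10) = 13700 + 1740 = 15440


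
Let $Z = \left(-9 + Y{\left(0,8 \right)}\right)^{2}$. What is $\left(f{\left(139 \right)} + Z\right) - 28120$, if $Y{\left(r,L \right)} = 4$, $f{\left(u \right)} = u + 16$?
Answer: $-27940$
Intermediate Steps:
$f{\left(u \right)} = 16 + u$
$Z = 25$ ($Z = \left(-9 + 4\right)^{2} = \left(-5\right)^{2} = 25$)
$\left(f{\left(139 \right)} + Z\right) - 28120 = \left(\left(16 + 139\right) + 25\right) - 28120 = \left(155 + 25\right) - 28120 = 180 - 28120 = -27940$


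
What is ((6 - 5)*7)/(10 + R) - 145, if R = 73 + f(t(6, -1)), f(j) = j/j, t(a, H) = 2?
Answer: -1739/12 ≈ -144.92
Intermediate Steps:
f(j) = 1
R = 74 (R = 73 + 1 = 74)
((6 - 5)*7)/(10 + R) - 145 = ((6 - 5)*7)/(10 + 74) - 145 = (1*7)/84 - 145 = (1/84)*7 - 145 = 1/12 - 145 = -1739/12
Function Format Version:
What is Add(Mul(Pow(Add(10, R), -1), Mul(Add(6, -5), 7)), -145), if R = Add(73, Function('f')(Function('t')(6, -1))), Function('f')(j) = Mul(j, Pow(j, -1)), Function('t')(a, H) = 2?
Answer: Rational(-1739, 12) ≈ -144.92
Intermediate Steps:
Function('f')(j) = 1
R = 74 (R = Add(73, 1) = 74)
Add(Mul(Pow(Add(10, R), -1), Mul(Add(6, -5), 7)), -145) = Add(Mul(Pow(Add(10, 74), -1), Mul(Add(6, -5), 7)), -145) = Add(Mul(Pow(84, -1), Mul(1, 7)), -145) = Add(Mul(Rational(1, 84), 7), -145) = Add(Rational(1, 12), -145) = Rational(-1739, 12)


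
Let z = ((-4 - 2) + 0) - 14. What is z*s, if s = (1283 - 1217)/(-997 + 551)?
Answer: 660/223 ≈ 2.9596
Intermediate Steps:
s = -33/223 (s = 66/(-446) = 66*(-1/446) = -33/223 ≈ -0.14798)
z = -20 (z = (-6 + 0) - 14 = -6 - 14 = -20)
z*s = -20*(-33/223) = 660/223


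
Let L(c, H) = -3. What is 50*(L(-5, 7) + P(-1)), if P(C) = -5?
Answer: -400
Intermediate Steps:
50*(L(-5, 7) + P(-1)) = 50*(-3 - 5) = 50*(-8) = -400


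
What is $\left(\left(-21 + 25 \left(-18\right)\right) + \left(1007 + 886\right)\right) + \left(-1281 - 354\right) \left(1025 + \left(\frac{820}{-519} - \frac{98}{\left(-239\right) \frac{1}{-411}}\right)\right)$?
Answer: $- \frac{57733965401}{41347} \approx -1.3963 \cdot 10^{6}$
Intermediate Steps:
$\left(\left(-21 + 25 \left(-18\right)\right) + \left(1007 + 886\right)\right) + \left(-1281 - 354\right) \left(1025 + \left(\frac{820}{-519} - \frac{98}{\left(-239\right) \frac{1}{-411}}\right)\right) = \left(\left(-21 - 450\right) + 1893\right) - 1635 \left(1025 + \left(820 \left(- \frac{1}{519}\right) - \frac{98}{\left(-239\right) \left(- \frac{1}{411}\right)}\right)\right) = \left(-471 + 1893\right) - 1635 \left(1025 - \left(\frac{820}{519} + \frac{98}{\frac{239}{411}}\right)\right) = 1422 - 1635 \left(1025 - \frac{21100262}{124041}\right) = 1422 - \frac{57792760835}{41347} = - \frac{57733965401}{41347}$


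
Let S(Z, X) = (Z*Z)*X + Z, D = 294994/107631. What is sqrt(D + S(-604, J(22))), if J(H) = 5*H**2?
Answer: sqrt(1136373738512458210)/35877 ≈ 29713.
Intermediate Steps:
D = 294994/107631 (D = 294994*(1/107631) = 294994/107631 ≈ 2.7408)
S(Z, X) = Z + X*Z**2 (S(Z, X) = Z**2*X + Z = X*Z**2 + Z = Z + X*Z**2)
sqrt(D + S(-604, J(22))) = sqrt(294994/107631 - 604*(1 + (5*22**2)*(-604))) = sqrt(294994/107631 - 604*(1 + (5*484)*(-604))) = sqrt(294994/107631 - 604*(1 + 2420*(-604))) = sqrt(294994/107631 - 604*(1 - 1461680)) = sqrt(294994/107631 - 604*(-1461679)) = sqrt(294994/107631 + 882854116) = sqrt(95022471654190/107631) = sqrt(1136373738512458210)/35877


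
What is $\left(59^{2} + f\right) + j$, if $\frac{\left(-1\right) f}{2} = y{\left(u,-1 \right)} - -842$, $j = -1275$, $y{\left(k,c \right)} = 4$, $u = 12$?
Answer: $514$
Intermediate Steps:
$f = -1692$ ($f = - 2 \left(4 - -842\right) = - 2 \left(4 + 842\right) = \left(-2\right) 846 = -1692$)
$\left(59^{2} + f\right) + j = \left(59^{2} - 1692\right) - 1275 = \left(3481 - 1692\right) - 1275 = 1789 - 1275 = 514$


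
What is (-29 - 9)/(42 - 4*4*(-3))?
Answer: -19/45 ≈ -0.42222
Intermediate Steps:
(-29 - 9)/(42 - 4*4*(-3)) = -38/(42 - 16*(-3)) = -38/(42 + 48) = -38/90 = -38*1/90 = -19/45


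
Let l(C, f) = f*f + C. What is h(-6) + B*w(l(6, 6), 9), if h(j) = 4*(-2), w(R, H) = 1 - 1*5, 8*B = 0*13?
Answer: -8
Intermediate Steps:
B = 0 (B = (0*13)/8 = (1/8)*0 = 0)
l(C, f) = C + f**2 (l(C, f) = f**2 + C = C + f**2)
w(R, H) = -4 (w(R, H) = 1 - 5 = -4)
h(j) = -8
h(-6) + B*w(l(6, 6), 9) = -8 + 0*(-4) = -8 + 0 = -8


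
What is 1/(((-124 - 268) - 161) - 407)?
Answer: -1/960 ≈ -0.0010417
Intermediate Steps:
1/(((-124 - 268) - 161) - 407) = 1/((-392 - 161) - 407) = 1/(-553 - 407) = 1/(-960) = -1/960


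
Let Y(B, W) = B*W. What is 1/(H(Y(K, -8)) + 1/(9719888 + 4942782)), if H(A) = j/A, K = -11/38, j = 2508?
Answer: 14662670/15879671611 ≈ 0.00092336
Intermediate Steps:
K = -11/38 (K = -11*1/38 = -11/38 ≈ -0.28947)
H(A) = 2508/A
1/(H(Y(K, -8)) + 1/(9719888 + 4942782)) = 1/(2508/((-11/38*(-8))) + 1/(9719888 + 4942782)) = 1/(2508/(44/19) + 1/14662670) = 1/(2508*(19/44) + 1/14662670) = 1/(1083 + 1/14662670) = 1/(15879671611/14662670) = 14662670/15879671611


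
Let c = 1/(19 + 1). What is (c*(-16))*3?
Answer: -12/5 ≈ -2.4000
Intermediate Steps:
c = 1/20 ≈ 0.050000
(c*(-16))*3 = ((1/20)*(-16))*3 = -⅘*3 = -12/5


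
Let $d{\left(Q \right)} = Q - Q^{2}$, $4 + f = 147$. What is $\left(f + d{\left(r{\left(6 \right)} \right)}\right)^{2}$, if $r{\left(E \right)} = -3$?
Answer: $17161$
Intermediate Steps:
$f = 143$ ($f = -4 + 147 = 143$)
$\left(f + d{\left(r{\left(6 \right)} \right)}\right)^{2} = \left(143 - 3 \left(1 - -3\right)\right)^{2} = \left(143 - 3 \left(1 + 3\right)\right)^{2} = \left(143 - 12\right)^{2} = 131^{2} = 17161$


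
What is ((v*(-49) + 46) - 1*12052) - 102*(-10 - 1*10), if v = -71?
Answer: -6487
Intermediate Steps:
((v*(-49) + 46) - 1*12052) - 102*(-10 - 1*10) = ((-71*(-49) + 46) - 1*12052) - 102*(-10 - 1*10) = ((3479 + 46) - 12052) - 102*(-10 - 10) = (3525 - 12052) - 102*(-20) = -8527 + 2040 = -6487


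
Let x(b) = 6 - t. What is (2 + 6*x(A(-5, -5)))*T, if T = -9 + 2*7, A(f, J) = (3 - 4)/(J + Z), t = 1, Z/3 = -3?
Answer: 160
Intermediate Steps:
Z = -9 (Z = 3*(-3) = -9)
A(f, J) = -1/(-9 + J) (A(f, J) = (3 - 4)/(J - 9) = -1/(-9 + J))
T = 5 (T = -9 + 14 = 5)
x(b) = 5 (x(b) = 6 - 1*1 = 6 - 1 = 5)
(2 + 6*x(A(-5, -5)))*T = (2 + 6*5)*5 = (2 + 30)*5 = 32*5 = 160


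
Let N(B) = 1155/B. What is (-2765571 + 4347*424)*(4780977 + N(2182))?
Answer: -9623011134603267/2182 ≈ -4.4102e+12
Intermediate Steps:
(-2765571 + 4347*424)*(4780977 + N(2182)) = (-2765571 + 4347*424)*(4780977 + 1155/2182) = (-2765571 + 1843128)*(4780977 + 1155*(1/2182)) = -922443*(4780977 + 1155/2182) = -922443*10432092969/2182 = -9623011134603267/2182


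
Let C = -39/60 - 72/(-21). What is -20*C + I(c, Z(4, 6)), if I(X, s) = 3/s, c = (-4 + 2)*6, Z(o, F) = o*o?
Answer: -6203/112 ≈ -55.384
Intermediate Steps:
C = 389/140 (C = -39*1/60 - 72*(-1/21) = -13/20 + 24/7 = 389/140 ≈ 2.7786)
Z(o, F) = o²
c = -12 (c = -2*6 = -12)
-20*C + I(c, Z(4, 6)) = -20*389/140 + 3/(4²) = -389/7 + 3/16 = -6203/112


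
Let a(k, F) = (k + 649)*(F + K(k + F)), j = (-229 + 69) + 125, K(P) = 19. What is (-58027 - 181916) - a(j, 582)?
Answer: -608957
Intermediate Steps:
j = -35 (j = -160 + 125 = -35)
a(k, F) = (19 + F)*(649 + k) (a(k, F) = (k + 649)*(F + 19) = (649 + k)*(19 + F) = (19 + F)*(649 + k))
(-58027 - 181916) - a(j, 582) = (-58027 - 181916) - (12331 + 19*(-35) + 649*582 + 582*(-35)) = -239943 - (12331 - 665 + 377718 - 20370) = -239943 - 1*369014 = -239943 - 369014 = -608957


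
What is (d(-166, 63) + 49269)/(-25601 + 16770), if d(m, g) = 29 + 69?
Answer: -49367/8831 ≈ -5.5902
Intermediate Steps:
d(m, g) = 98
(d(-166, 63) + 49269)/(-25601 + 16770) = (98 + 49269)/(-25601 + 16770) = 49367/(-8831) = 49367*(-1/8831) = -49367/8831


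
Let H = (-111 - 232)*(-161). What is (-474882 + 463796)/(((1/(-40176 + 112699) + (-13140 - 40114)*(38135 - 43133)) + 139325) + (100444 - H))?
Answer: -803989978/19316358759875 ≈ -4.1622e-5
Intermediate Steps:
H = 55223 (H = -343*(-161) = 55223)
(-474882 + 463796)/(((1/(-40176 + 112699) + (-13140 - 40114)*(38135 - 43133)) + 139325) + (100444 - H)) = (-474882 + 463796)/(((1/(-40176 + 112699) + (-13140 - 40114)*(38135 - 43133)) + 139325) + (100444 - 1*55223)) = -11086/(((1/72523 - 53254*(-4998)) + 139325) + (100444 - 55223)) = -11086/(((1/72523 + 266163492) + 139325) + 45221) = -11086/((19302974930317/72523 + 139325) + 45221) = -11086/(19313079197292/72523 + 45221) = -11086/19316358759875/72523 = -11086*72523/19316358759875 = -803989978/19316358759875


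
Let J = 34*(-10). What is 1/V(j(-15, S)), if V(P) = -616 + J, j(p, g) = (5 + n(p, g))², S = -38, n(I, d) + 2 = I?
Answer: -1/956 ≈ -0.0010460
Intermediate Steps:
n(I, d) = -2 + I
J = -340
j(p, g) = (3 + p)² (j(p, g) = (5 + (-2 + p))² = (3 + p)²)
V(P) = -956 (V(P) = -616 - 340 = -956)
1/V(j(-15, S)) = 1/(-956) = -1/956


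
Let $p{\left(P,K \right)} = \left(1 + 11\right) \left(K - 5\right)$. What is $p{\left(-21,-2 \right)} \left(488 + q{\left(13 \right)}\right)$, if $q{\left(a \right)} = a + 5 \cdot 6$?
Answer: $-44604$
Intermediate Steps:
$q{\left(a \right)} = 30 + a$ ($q{\left(a \right)} = a + 30 = 30 + a$)
$p{\left(P,K \right)} = -60 + 12 K$ ($p{\left(P,K \right)} = 12 \left(-5 + K\right) = -60 + 12 K$)
$p{\left(-21,-2 \right)} \left(488 + q{\left(13 \right)}\right) = \left(-60 + 12 \left(-2\right)\right) \left(488 + \left(30 + 13\right)\right) = \left(-60 - 24\right) \left(488 + 43\right) = \left(-84\right) 531 = -44604$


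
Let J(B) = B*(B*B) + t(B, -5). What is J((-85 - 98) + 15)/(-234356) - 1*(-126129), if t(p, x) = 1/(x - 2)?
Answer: 206946806893/1640492 ≈ 1.2615e+5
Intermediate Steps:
t(p, x) = 1/(-2 + x)
J(B) = -⅐ + B³ (J(B) = B*(B*B) + 1/(-2 - 5) = B*B² + 1/(-7) = B³ - ⅐ = -⅐ + B³)
J((-85 - 98) + 15)/(-234356) - 1*(-126129) = (-⅐ + ((-85 - 98) + 15)³)/(-234356) - 1*(-126129) = (-⅐ + (-183 + 15)³)*(-1/234356) + 126129 = (-⅐ + (-168)³)*(-1/234356) + 126129 = (-⅐ - 4741632)*(-1/234356) + 126129 = -33191425/7*(-1/234356) + 126129 = 33191425/1640492 + 126129 = 206946806893/1640492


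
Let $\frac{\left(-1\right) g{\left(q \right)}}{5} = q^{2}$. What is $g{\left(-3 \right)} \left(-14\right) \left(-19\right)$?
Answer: $-11970$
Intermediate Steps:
$g{\left(q \right)} = - 5 q^{2}$
$g{\left(-3 \right)} \left(-14\right) \left(-19\right) = - 5 \left(-3\right)^{2} \left(-14\right) \left(-19\right) = \left(-5\right) 9 \left(-14\right) \left(-19\right) = \left(-45\right) \left(-14\right) \left(-19\right) = 630 \left(-19\right) = -11970$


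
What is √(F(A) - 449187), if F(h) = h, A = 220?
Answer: I*√448967 ≈ 670.05*I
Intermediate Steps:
√(F(A) - 449187) = √(220 - 449187) = √(-448967) = I*√448967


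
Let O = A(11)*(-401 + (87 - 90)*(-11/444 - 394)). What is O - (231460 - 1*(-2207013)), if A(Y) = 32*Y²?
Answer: 21676331/37 ≈ 5.8585e+5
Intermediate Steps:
O = 111899832/37 (O = (32*11²)*(-401 + (87 - 90)*(-11/444 - 394)) = (32*121)*(-401 - 3*(-11*1/444 - 394)) = 3872*(-401 - 3*(-11/444 - 394)) = 3872*(-401 - 3*(-174947/444)) = 3872*(-401 + 174947/148) = 3872*(115599/148) = 111899832/37 ≈ 3.0243e+6)
O - (231460 - 1*(-2207013)) = 111899832/37 - (231460 - 1*(-2207013)) = 111899832/37 - (231460 + 2207013) = 111899832/37 - 1*2438473 = 111899832/37 - 2438473 = 21676331/37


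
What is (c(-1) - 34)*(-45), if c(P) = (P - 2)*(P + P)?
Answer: 1260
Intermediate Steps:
c(P) = 2*P*(-2 + P) (c(P) = (-2 + P)*(2*P) = 2*P*(-2 + P))
(c(-1) - 34)*(-45) = (2*(-1)*(-2 - 1) - 34)*(-45) = (2*(-1)*(-3) - 34)*(-45) = (6 - 34)*(-45) = -28*(-45) = 1260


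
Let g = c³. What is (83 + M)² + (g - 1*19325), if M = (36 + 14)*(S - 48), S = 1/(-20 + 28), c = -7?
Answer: 85118361/16 ≈ 5.3199e+6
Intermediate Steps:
S = ⅛ (S = 1/8 = ⅛ ≈ 0.12500)
g = -343 (g = (-7)³ = -343)
M = -9575/4 (M = (36 + 14)*(⅛ - 48) = 50*(-383/8) = -9575/4 ≈ -2393.8)
(83 + M)² + (g - 1*19325) = (83 - 9575/4)² + (-343 - 1*19325) = (-9243/4)² + (-343 - 19325) = 85433049/16 - 19668 = 85118361/16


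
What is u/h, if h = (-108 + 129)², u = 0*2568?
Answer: 0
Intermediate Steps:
u = 0
h = 441 (h = 21² = 441)
u/h = 0/441 = 0*(1/441) = 0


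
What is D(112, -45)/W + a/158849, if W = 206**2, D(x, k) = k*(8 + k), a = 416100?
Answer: 17922103185/6740916164 ≈ 2.6587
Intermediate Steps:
W = 42436
D(112, -45)/W + a/158849 = -45*(8 - 45)/42436 + 416100/158849 = -45*(-37)*(1/42436) + 416100*(1/158849) = 1665*(1/42436) + 416100/158849 = 1665/42436 + 416100/158849 = 17922103185/6740916164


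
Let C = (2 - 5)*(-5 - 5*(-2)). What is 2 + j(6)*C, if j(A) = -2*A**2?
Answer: 1082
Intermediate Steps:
C = -15 (C = -3*(-5 + 10) = -3*5 = -15)
2 + j(6)*C = 2 - 2*6**2*(-15) = 2 - 2*36*(-15) = 2 - 72*(-15) = 2 + 1080 = 1082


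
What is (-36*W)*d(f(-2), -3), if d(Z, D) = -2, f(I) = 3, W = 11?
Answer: 792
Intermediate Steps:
(-36*W)*d(f(-2), -3) = -36*11*(-2) = -396*(-2) = 792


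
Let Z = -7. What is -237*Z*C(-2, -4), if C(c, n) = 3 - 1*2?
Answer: 1659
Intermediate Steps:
C(c, n) = 1 (C(c, n) = 3 - 2 = 1)
-237*Z*C(-2, -4) = -(-1659) = -237*(-7) = 1659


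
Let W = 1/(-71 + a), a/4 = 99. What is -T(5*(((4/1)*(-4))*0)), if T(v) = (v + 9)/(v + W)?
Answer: -2925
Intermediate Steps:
a = 396 (a = 4*99 = 396)
W = 1/325 (W = 1/(-71 + 396) = 1/325 ≈ 0.0030769)
T(v) = (9 + v)/(1/325 + v) (T(v) = (v + 9)/(v + 1/325) = (9 + v)/(1/325 + v))
-T(5*(((4/1)*(-4))*0)) = -325*(9 + 5*(((4/1)*(-4))*0))/(1 + 325*(5*(((4/1)*(-4))*0))) = -325*(9 + 5*(((4*1)*(-4))*0))/(1 + 325*(5*(((4*1)*(-4))*0))) = -325*(9 + 5*((4*(-4))*0))/(1 + 325*(5*((4*(-4))*0))) = -325*(9 + 5*(-16*0))/(1 + 325*(5*(-16*0))) = -325*(9 + 5*0)/(1 + 325*(5*0)) = -325*(9 + 0)/(1 + 325*0) = -325*9/(1 + 0) = -325*9/1 = -325*9 = -1*2925 = -2925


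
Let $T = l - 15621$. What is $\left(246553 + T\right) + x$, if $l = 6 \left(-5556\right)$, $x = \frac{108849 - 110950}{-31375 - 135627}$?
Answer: $\frac{2999902663}{15182} \approx 1.976 \cdot 10^{5}$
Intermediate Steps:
$x = \frac{191}{15182}$ ($x = - \frac{2101}{-167002} = \left(-2101\right) \left(- \frac{1}{167002}\right) = \frac{191}{15182} \approx 0.012581$)
$l = -33336$
$T = -48957$ ($T = -33336 - 15621 = -48957$)
$\left(246553 + T\right) + x = \left(246553 - 48957\right) + \frac{191}{15182} = 197596 + \frac{191}{15182} = \frac{2999902663}{15182}$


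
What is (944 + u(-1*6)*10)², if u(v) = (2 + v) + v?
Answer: 712336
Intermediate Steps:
u(v) = 2 + 2*v
(944 + u(-1*6)*10)² = (944 + (2 + 2*(-1*6))*10)² = (944 + (2 + 2*(-6))*10)² = (944 + (2 - 12)*10)² = (944 - 10*10)² = (944 - 100)² = 844² = 712336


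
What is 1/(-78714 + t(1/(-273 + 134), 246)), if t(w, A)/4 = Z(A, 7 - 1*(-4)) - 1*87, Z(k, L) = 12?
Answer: -1/79014 ≈ -1.2656e-5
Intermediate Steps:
t(w, A) = -300 (t(w, A) = 4*(12 - 1*87) = 4*(12 - 87) = 4*(-75) = -300)
1/(-78714 + t(1/(-273 + 134), 246)) = 1/(-78714 - 300) = 1/(-79014) = -1/79014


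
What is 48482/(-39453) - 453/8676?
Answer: -48722449/38032692 ≈ -1.2811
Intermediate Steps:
48482/(-39453) - 453/8676 = 48482*(-1/39453) - 453*1/8676 = -48482/39453 - 151/2892 = -48722449/38032692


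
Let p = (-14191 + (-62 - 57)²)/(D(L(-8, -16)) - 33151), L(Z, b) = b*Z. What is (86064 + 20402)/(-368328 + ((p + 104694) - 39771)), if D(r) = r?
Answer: -3515826718/10019343285 ≈ -0.35090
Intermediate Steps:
L(Z, b) = Z*b
p = 30/33023 (p = (-14191 + (-62 - 57)²)/(-8*(-16) - 33151) = (-14191 + (-119)²)/(128 - 33151) = (-14191 + 14161)/(-33023) = -30*(-1/33023) = 30/33023 ≈ 0.00090846)
(86064 + 20402)/(-368328 + ((p + 104694) - 39771)) = (86064 + 20402)/(-368328 + ((30/33023 + 104694) - 39771)) = 106466/(-368328 + (3457309992/33023 - 39771)) = 106466/(-368328 + 2143952259/33023) = 106466/(-10019343285/33023) = 106466*(-33023/10019343285) = -3515826718/10019343285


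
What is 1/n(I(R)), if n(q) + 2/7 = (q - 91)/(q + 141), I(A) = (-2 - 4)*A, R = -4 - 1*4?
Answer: -189/97 ≈ -1.9485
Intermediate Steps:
R = -8 (R = -4 - 4 = -8)
I(A) = -6*A
n(q) = -2/7 + (-91 + q)/(141 + q) (n(q) = -2/7 + (q - 91)/(q + 141) = -2/7 + (-91 + q)/(141 + q))
1/n(I(R)) = 1/((-919 + 5*(-6*(-8)))/(7*(141 - 6*(-8)))) = 1/((-919 + 5*48)/(7*(141 + 48))) = 1/((⅐)*(-919 + 240)/189) = 1/((⅐)*(1/189)*(-679)) = 1/(-97/189) = -189/97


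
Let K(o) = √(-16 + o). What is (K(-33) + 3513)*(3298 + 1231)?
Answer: 15910377 + 31703*I ≈ 1.591e+7 + 31703.0*I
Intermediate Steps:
(K(-33) + 3513)*(3298 + 1231) = (√(-16 - 33) + 3513)*(3298 + 1231) = (√(-49) + 3513)*4529 = (7*I + 3513)*4529 = (3513 + 7*I)*4529 = 15910377 + 31703*I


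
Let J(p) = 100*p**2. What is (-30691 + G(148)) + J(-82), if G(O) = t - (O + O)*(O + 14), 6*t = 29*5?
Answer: 3562687/6 ≈ 5.9378e+5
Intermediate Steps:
t = 145/6 (t = (29*5)/6 = (1/6)*145 = 145/6 ≈ 24.167)
G(O) = 145/6 - 2*O*(14 + O) (G(O) = 145/6 - (O + O)*(O + 14) = 145/6 - 2*O*(14 + O))
(-30691 + G(148)) + J(-82) = (-30691 + (145/6 - 28*148 - 2*148**2)) + 100*(-82)**2 = (-30691 + (145/6 - 4144 - 2*21904)) + 100*6724 = (-30691 + (145/6 - 4144 - 43808)) + 672400 = (-30691 - 287567/6) + 672400 = -471713/6 + 672400 = 3562687/6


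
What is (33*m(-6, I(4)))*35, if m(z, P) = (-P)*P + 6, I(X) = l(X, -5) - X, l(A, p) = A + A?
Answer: -11550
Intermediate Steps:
l(A, p) = 2*A
I(X) = X (I(X) = 2*X - X = X)
m(z, P) = 6 - P² (m(z, P) = -P² + 6 = 6 - P²)
(33*m(-6, I(4)))*35 = (33*(6 - 1*4²))*35 = (33*(6 - 1*16))*35 = (33*(6 - 16))*35 = (33*(-10))*35 = -330*35 = -11550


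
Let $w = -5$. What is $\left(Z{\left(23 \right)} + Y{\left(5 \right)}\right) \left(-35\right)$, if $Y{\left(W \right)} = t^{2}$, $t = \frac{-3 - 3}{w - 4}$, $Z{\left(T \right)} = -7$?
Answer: $\frac{2065}{9} \approx 229.44$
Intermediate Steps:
$t = \frac{2}{3}$ ($t = \frac{-3 - 3}{-5 - 4} = - \frac{6}{-9} = \left(-6\right) \left(- \frac{1}{9}\right) = \frac{2}{3} \approx 0.66667$)
$Y{\left(W \right)} = \frac{4}{9}$ ($Y{\left(W \right)} = \left(\frac{2}{3}\right)^{2} = \frac{4}{9}$)
$\left(Z{\left(23 \right)} + Y{\left(5 \right)}\right) \left(-35\right) = \left(-7 + \frac{4}{9}\right) \left(-35\right) = \left(- \frac{59}{9}\right) \left(-35\right) = \frac{2065}{9}$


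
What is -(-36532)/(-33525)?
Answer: -36532/33525 ≈ -1.0897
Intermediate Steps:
-(-36532)/(-33525) = -(-36532)*(-1)/33525 = -1*36532/33525 = -36532/33525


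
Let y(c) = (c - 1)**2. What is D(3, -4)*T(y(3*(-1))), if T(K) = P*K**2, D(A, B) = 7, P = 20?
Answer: 35840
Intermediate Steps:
y(c) = (-1 + c)**2
T(K) = 20*K**2
D(3, -4)*T(y(3*(-1))) = 7*(20*((-1 + 3*(-1))**2)**2) = 7*(20*((-1 - 3)**2)**2) = 7*(20*((-4)**2)**2) = 7*(20*16**2) = 7*(20*256) = 7*5120 = 35840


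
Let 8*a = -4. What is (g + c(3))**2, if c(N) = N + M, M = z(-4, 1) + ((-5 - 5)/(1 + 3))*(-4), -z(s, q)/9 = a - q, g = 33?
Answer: 14161/4 ≈ 3540.3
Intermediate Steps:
a = -1/2 (a = (1/8)*(-4) = -1/2 ≈ -0.50000)
z(s, q) = 9/2 + 9*q (z(s, q) = -9*(-1/2 - q) = 9/2 + 9*q)
M = 47/2 (M = (9/2 + 9*1) + ((-5 - 5)/(1 + 3))*(-4) = (9/2 + 9) - 10/4*(-4) = 27/2 - 10*1/4*(-4) = 27/2 - 5/2*(-4) = 27/2 + 10 = 47/2 ≈ 23.500)
c(N) = 47/2 + N (c(N) = N + 47/2 = 47/2 + N)
(g + c(3))**2 = (33 + (47/2 + 3))**2 = (33 + 53/2)**2 = (119/2)**2 = 14161/4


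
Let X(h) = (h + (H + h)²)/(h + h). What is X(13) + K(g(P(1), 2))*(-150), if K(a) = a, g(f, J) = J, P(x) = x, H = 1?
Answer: -7591/26 ≈ -291.96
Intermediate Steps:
X(h) = (h + (1 + h)²)/(2*h) (X(h) = (h + (1 + h)²)/(h + h) = (h + (1 + h)²)/((2*h)) = (h + (1 + h)²)*(1/(2*h)) = (h + (1 + h)²)/(2*h))
X(13) + K(g(P(1), 2))*(-150) = (½)*(13 + (1 + 13)²)/13 + 2*(-150) = (½)*(1/13)*(13 + 14²) - 300 = (½)*(1/13)*(13 + 196) - 300 = (½)*(1/13)*209 - 300 = 209/26 - 300 = -7591/26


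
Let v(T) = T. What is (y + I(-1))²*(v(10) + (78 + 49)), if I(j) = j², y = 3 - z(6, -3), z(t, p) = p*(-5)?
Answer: 16577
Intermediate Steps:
z(t, p) = -5*p
y = -12 (y = 3 - (-5)*(-3) = 3 - 1*15 = 3 - 15 = -12)
(y + I(-1))²*(v(10) + (78 + 49)) = (-12 + (-1)²)²*(10 + (78 + 49)) = (-12 + 1)²*(10 + 127) = (-11)²*137 = 121*137 = 16577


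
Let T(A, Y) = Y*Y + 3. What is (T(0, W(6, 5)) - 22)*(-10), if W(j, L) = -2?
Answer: 150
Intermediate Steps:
T(A, Y) = 3 + Y² (T(A, Y) = Y² + 3 = 3 + Y²)
(T(0, W(6, 5)) - 22)*(-10) = ((3 + (-2)²) - 22)*(-10) = ((3 + 4) - 22)*(-10) = (7 - 22)*(-10) = -15*(-10) = 150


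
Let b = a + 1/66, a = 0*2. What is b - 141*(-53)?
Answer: 493219/66 ≈ 7473.0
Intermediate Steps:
a = 0
b = 1/66 (b = 0 + 1/66 = 1/66 ≈ 0.015152)
b - 141*(-53) = 1/66 - 141*(-53) = 1/66 + 7473 = 493219/66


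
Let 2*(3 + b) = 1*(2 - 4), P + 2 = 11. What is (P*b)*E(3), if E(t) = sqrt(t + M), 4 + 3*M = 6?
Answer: -12*sqrt(33) ≈ -68.935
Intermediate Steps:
P = 9 (P = -2 + 11 = 9)
M = 2/3 (M = -4/3 + (1/3)*6 = -4/3 + 2 = 2/3 ≈ 0.66667)
E(t) = sqrt(2/3 + t) (E(t) = sqrt(t + 2/3) = sqrt(2/3 + t))
b = -4 (b = -3 + (1*(2 - 4))/2 = -3 + (1*(-2))/2 = -3 + (1/2)*(-2) = -3 - 1 = -4)
(P*b)*E(3) = (9*(-4))*(sqrt(6 + 9*3)/3) = -12*sqrt(6 + 27) = -12*sqrt(33)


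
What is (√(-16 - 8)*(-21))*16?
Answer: -672*I*√6 ≈ -1646.1*I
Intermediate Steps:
(√(-16 - 8)*(-21))*16 = (√(-24)*(-21))*16 = ((2*I*√6)*(-21))*16 = -42*I*√6*16 = -672*I*√6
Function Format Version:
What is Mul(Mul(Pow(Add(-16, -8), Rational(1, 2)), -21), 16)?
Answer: Mul(-672, I, Pow(6, Rational(1, 2))) ≈ Mul(-1646.1, I)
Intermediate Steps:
Mul(Mul(Pow(Add(-16, -8), Rational(1, 2)), -21), 16) = Mul(Mul(Pow(-24, Rational(1, 2)), -21), 16) = Mul(Mul(Mul(2, I, Pow(6, Rational(1, 2))), -21), 16) = Mul(Mul(-42, I, Pow(6, Rational(1, 2))), 16) = Mul(-672, I, Pow(6, Rational(1, 2)))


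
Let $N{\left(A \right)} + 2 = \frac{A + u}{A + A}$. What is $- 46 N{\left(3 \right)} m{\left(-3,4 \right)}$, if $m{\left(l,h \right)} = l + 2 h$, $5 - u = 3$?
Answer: $\frac{805}{3} \approx 268.33$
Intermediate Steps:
$u = 2$ ($u = 5 - 3 = 2$)
$N{\left(A \right)} = -2 + \frac{2 + A}{2 A}$ ($N{\left(A \right)} = -2 + \frac{A + 2}{A + A} = -2 + \frac{2 + A}{2 A}$)
$- 46 N{\left(3 \right)} m{\left(-3,4 \right)} = - 46 \left(- \frac{3}{2} + \frac{1}{3}\right) \left(-3 + 2 \cdot 4\right) = - 46 \left(- \frac{3}{2} + \frac{1}{3}\right) \left(-3 + 8\right) = \left(-46\right) \left(- \frac{7}{6}\right) 5 = \frac{161}{3} \cdot 5 = \frac{805}{3}$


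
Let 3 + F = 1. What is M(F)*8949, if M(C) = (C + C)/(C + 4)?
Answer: -17898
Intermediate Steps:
F = -2 (F = -3 + 1 = -2)
M(C) = 2*C/(4 + C) (M(C) = (2*C)/(4 + C) = 2*C/(4 + C))
M(F)*8949 = (2*(-2)/(4 - 2))*8949 = (2*(-2)/2)*8949 = (2*(-2)*(1/2))*8949 = -2*8949 = -17898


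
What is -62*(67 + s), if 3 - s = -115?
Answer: -11470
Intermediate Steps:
s = 118 (s = 3 - 1*(-115) = 3 + 115 = 118)
-62*(67 + s) = -62*(67 + 118) = -62*185 = -11470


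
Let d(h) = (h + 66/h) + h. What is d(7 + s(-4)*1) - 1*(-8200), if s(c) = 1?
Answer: 32897/4 ≈ 8224.3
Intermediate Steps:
d(h) = 2*h + 66/h
d(7 + s(-4)*1) - 1*(-8200) = (2*(7 + 1*1) + 66/(7 + 1*1)) - 1*(-8200) = (2*(7 + 1) + 66/(7 + 1)) + 8200 = (2*8 + 66/8) + 8200 = (16 + 66*(⅛)) + 8200 = (16 + 33/4) + 8200 = 97/4 + 8200 = 32897/4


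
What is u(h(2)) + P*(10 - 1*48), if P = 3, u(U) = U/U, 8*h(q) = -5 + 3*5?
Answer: -113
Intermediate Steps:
h(q) = 5/4 (h(q) = (-5 + 3*5)/8 = (-5 + 15)/8 = (⅛)*10 = 5/4)
u(U) = 1
u(h(2)) + P*(10 - 1*48) = 1 + 3*(10 - 1*48) = 1 + 3*(10 - 48) = 1 + 3*(-38) = 1 - 114 = -113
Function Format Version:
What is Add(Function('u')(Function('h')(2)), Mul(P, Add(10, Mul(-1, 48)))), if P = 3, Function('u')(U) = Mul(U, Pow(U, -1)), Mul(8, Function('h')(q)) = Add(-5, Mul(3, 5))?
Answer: -113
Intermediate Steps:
Function('h')(q) = Rational(5, 4) (Function('h')(q) = Mul(Rational(1, 8), Add(-5, Mul(3, 5))) = Mul(Rational(1, 8), Add(-5, 15)) = Mul(Rational(1, 8), 10) = Rational(5, 4))
Function('u')(U) = 1
Add(Function('u')(Function('h')(2)), Mul(P, Add(10, Mul(-1, 48)))) = Add(1, Mul(3, Add(10, Mul(-1, 48)))) = Add(1, Mul(3, Add(10, -48))) = Add(1, Mul(3, -38)) = Add(1, -114) = -113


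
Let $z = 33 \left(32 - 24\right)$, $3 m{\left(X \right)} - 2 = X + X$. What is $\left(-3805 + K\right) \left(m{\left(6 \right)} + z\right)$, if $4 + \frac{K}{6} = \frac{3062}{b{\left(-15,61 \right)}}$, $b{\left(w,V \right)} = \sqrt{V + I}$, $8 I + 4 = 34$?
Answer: $- \frac{3086174}{3} + \frac{9871888 \sqrt{259}}{259} \approx -4.1532 \cdot 10^{5}$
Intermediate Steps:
$I = \frac{15}{4}$ ($I = - \frac{1}{2} + \frac{1}{8} \cdot 34 = - \frac{1}{2} + \frac{17}{4} = \frac{15}{4} \approx 3.75$)
$b{\left(w,V \right)} = \sqrt{\frac{15}{4} + V}$ ($b{\left(w,V \right)} = \sqrt{V + \frac{15}{4}} = \sqrt{\frac{15}{4} + V}$)
$m{\left(X \right)} = \frac{2}{3} + \frac{2 X}{3}$ ($m{\left(X \right)} = \frac{2}{3} + \frac{X + X}{3} = \frac{2}{3} + \frac{2 X}{3}$)
$z = 264$ ($z = 33 \cdot 8 = 264$)
$K = -24 + \frac{36744 \sqrt{259}}{259}$ ($K = -24 + 6 \frac{3062}{\frac{1}{2} \sqrt{15 + 4 \cdot 61}} = -24 + 6 \frac{3062}{\frac{1}{2} \sqrt{15 + 244}} = -24 + 6 \frac{3062}{\frac{1}{2} \sqrt{259}} = -24 + 6 \cdot 3062 \frac{2 \sqrt{259}}{259} = -24 + 6 \frac{6124 \sqrt{259}}{259} = -24 + \frac{36744 \sqrt{259}}{259} \approx 2259.2$)
$\left(-3805 + K\right) \left(m{\left(6 \right)} + z\right) = \left(-3805 - \left(24 - \frac{36744 \sqrt{259}}{259}\right)\right) \left(\left(\frac{2}{3} + \frac{2}{3} \cdot 6\right) + 264\right) = \left(-3829 + \frac{36744 \sqrt{259}}{259}\right) \left(\left(\frac{2}{3} + 4\right) + 264\right) = \left(-3829 + \frac{36744 \sqrt{259}}{259}\right) \left(\frac{14}{3} + 264\right) = \left(-3829 + \frac{36744 \sqrt{259}}{259}\right) \frac{806}{3} = - \frac{3086174}{3} + \frac{9871888 \sqrt{259}}{259}$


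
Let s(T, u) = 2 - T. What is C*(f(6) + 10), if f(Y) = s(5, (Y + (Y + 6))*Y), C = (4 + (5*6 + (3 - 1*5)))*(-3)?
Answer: -672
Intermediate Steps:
C = -96 (C = (4 + (30 + (3 - 5)))*(-3) = (4 + (30 - 2))*(-3) = (4 + 28)*(-3) = 32*(-3) = -96)
f(Y) = -3 (f(Y) = 2 - 1*5 = 2 - 5 = -3)
C*(f(6) + 10) = -96*(-3 + 10) = -96*7 = -672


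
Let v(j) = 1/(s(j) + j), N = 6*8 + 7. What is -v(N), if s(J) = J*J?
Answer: -1/3080 ≈ -0.00032468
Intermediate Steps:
N = 55 (N = 48 + 7 = 55)
s(J) = J²
v(j) = 1/(j + j²) (v(j) = 1/(j² + j) = 1/(j + j²))
-v(N) = -1/(55*(1 + 55)) = -1/(55*56) = -1*1/3080 = -1/3080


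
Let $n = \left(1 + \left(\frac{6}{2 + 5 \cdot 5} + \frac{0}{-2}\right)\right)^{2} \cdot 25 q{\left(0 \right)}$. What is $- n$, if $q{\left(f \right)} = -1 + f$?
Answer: $\frac{3025}{81} \approx 37.346$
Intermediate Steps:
$n = - \frac{3025}{81}$ ($n = \left(1 + \left(\frac{6}{2 + 5 \cdot 5} + \frac{0}{-2}\right)\right)^{2} \cdot 25 \left(-1 + 0\right) = \left(1 + \left(\frac{6}{2 + 25} + 0 \left(- \frac{1}{2}\right)\right)\right)^{2} \cdot 25 \left(-1\right) = \left(1 + \left(\frac{6}{27} + 0\right)\right)^{2} \cdot 25 \left(-1\right) = \left(1 + \left(6 \cdot \frac{1}{27} + 0\right)\right)^{2} \cdot 25 \left(-1\right) = \left(1 + \left(\frac{2}{9} + 0\right)\right)^{2} \cdot 25 \left(-1\right) = \left(1 + \frac{2}{9}\right)^{2} \cdot 25 \left(-1\right) = \left(\frac{11}{9}\right)^{2} \cdot 25 \left(-1\right) = \frac{121}{81} \cdot 25 \left(-1\right) = \frac{3025}{81} \left(-1\right) = - \frac{3025}{81} \approx -37.346$)
$- n = \left(-1\right) \left(- \frac{3025}{81}\right) = \frac{3025}{81}$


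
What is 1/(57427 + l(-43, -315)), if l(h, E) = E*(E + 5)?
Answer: 1/155077 ≈ 6.4484e-6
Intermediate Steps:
l(h, E) = E*(5 + E)
1/(57427 + l(-43, -315)) = 1/(57427 - 315*(5 - 315)) = 1/(57427 - 315*(-310)) = 1/(57427 + 97650) = 1/155077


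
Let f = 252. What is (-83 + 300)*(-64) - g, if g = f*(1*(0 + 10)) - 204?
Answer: -16204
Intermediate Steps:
g = 2316 (g = 252*(1*(0 + 10)) - 204 = 252*(1*10) - 204 = 252*10 - 204 = 2520 - 204 = 2316)
(-83 + 300)*(-64) - g = (-83 + 300)*(-64) - 1*2316 = 217*(-64) - 2316 = -13888 - 2316 = -16204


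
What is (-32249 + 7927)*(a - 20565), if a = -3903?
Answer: 595110696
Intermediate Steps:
(-32249 + 7927)*(a - 20565) = (-32249 + 7927)*(-3903 - 20565) = -24322*(-24468) = 595110696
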